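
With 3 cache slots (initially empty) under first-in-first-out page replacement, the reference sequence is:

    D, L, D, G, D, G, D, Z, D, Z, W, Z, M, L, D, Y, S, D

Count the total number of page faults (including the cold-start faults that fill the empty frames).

D -> miss, frames {D}
L -> miss, frames {D,L}
D -> hit
G -> miss, frames {D,L,G}
D -> hit
G -> hit
D -> hit
Z -> miss, evict D, frames {L,G,Z}
D -> miss, evict L, frames {G,Z,D}
Z -> hit
W -> miss, evict G, frames {Z,D,W}
Z -> hit
M -> miss, evict Z, frames {D,W,M}
L -> miss, evict D, frames {W,M,L}
D -> miss, evict W, frames {M,L,D}
Y -> miss, evict M, frames {L,D,Y}
S -> miss, evict L, frames {D,Y,S}
D -> hit
Page faults: 11.

11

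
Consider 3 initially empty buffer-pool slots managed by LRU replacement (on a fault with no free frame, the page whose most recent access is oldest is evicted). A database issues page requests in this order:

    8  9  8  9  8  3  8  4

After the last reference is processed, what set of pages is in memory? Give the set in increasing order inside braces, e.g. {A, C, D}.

{3, 4, 8}

8 → miss, frames {8}
9 → miss, frames {8,9}
8 → hit
9 → hit
8 → hit
3 → miss, frames {9,8,3}
8 → hit
4 → miss, evict 9, frames {3,8,4}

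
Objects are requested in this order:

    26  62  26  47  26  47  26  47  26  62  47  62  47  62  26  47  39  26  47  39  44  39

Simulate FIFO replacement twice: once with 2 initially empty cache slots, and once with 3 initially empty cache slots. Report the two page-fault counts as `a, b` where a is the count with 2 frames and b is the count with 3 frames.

11, 6

2 frames: F F . F F . . . . F F . . . F . F . F . F F → 11 faults.
3 frames: F F . F . . . . . . . . . . . . F F . . F . → 6 faults.
6 < 11: adding a frame reduced faults, as is typical.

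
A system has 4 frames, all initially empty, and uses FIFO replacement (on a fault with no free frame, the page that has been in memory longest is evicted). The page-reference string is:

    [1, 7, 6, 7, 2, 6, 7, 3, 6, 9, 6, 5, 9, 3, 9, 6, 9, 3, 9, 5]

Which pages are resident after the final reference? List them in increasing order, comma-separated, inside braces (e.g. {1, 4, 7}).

1 → fault, frames {1}
7 → fault, frames {1,7}
6 → fault, frames {1,7,6}
7 → hit
2 → fault, frames {1,7,6,2}
6 → hit
7 → hit
3 → fault, evict 1, frames {7,6,2,3}
6 → hit
9 → fault, evict 7, frames {6,2,3,9}
6 → hit
5 → fault, evict 6, frames {2,3,9,5}
9 → hit
3 → hit
9 → hit
6 → fault, evict 2, frames {3,9,5,6}
9 → hit
3 → hit
9 → hit
5 → hit

{3, 5, 6, 9}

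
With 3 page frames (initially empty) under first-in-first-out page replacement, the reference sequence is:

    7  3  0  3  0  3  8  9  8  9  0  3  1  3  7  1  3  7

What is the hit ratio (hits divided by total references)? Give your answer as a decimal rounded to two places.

7 → miss, frames (7)
3 → miss, frames (7 3)
0 → miss, frames (7 3 0)
3 → hit
0 → hit
3 → hit
8 → miss, evict 7, frames (3 0 8)
9 → miss, evict 3, frames (0 8 9)
8 → hit
9 → hit
0 → hit
3 → miss, evict 0, frames (8 9 3)
1 → miss, evict 8, frames (9 3 1)
3 → hit
7 → miss, evict 9, frames (3 1 7)
1 → hit
3 → hit
7 → hit
Hits: 10 of 18 references → 10/18 = 0.5556.

0.56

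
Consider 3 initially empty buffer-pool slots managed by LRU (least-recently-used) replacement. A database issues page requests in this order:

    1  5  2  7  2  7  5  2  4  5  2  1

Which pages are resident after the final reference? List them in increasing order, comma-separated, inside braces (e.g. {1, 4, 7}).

{1, 2, 5}

1 → fault, frames [1]
5 → fault, frames [1, 5]
2 → fault, frames [1, 5, 2]
7 → fault, evict 1, frames [5, 2, 7]
2 → hit
7 → hit
5 → hit
2 → hit
4 → fault, evict 7, frames [5, 2, 4]
5 → hit
2 → hit
1 → fault, evict 4, frames [5, 2, 1]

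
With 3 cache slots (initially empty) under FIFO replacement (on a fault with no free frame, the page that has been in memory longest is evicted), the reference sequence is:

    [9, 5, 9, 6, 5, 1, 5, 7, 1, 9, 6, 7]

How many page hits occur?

9 → miss, frames [9]
5 → miss, frames [9, 5]
9 → hit
6 → miss, frames [9, 5, 6]
5 → hit
1 → miss, evict 9, frames [5, 6, 1]
5 → hit
7 → miss, evict 5, frames [6, 1, 7]
1 → hit
9 → miss, evict 6, frames [1, 7, 9]
6 → miss, evict 1, frames [7, 9, 6]
7 → hit
Hits: 5.

5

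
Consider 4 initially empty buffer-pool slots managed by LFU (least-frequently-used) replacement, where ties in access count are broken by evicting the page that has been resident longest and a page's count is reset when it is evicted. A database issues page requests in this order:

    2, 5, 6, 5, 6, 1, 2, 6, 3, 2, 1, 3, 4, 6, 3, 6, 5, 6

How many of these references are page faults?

9

2 → miss, frames [2]
5 → miss, frames [2, 5]
6 → miss, frames [2, 5, 6]
5 → hit
6 → hit
1 → miss, frames [2, 5, 6, 1]
2 → hit
6 → hit
3 → miss, evict 1, frames [2, 5, 6, 3]
2 → hit
1 → miss, evict 3, frames [2, 5, 6, 1]
3 → miss, evict 1, frames [2, 5, 6, 3]
4 → miss, evict 3, frames [2, 5, 6, 4]
6 → hit
3 → miss, evict 4, frames [2, 5, 6, 3]
6 → hit
5 → hit
6 → hit
Page faults: 9.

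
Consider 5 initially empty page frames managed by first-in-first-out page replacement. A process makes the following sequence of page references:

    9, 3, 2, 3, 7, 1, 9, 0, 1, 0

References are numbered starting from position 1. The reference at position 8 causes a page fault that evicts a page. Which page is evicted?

9

pos 1: 9: miss, frames [9]
pos 2: 3: miss, frames [9, 3]
pos 3: 2: miss, frames [9, 3, 2]
pos 4: 3: hit
pos 5: 7: miss, frames [9, 3, 2, 7]
pos 6: 1: miss, frames [9, 3, 2, 7, 1]
pos 7: 9: hit
pos 8: 0: miss, evict 9, frames [3, 2, 7, 1, 0]
At position 8, page 9 is evicted.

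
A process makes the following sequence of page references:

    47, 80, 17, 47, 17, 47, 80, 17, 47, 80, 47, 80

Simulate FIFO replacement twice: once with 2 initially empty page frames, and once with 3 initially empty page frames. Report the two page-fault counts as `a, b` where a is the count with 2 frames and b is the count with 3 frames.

8, 3

2 frames: F F F F . . F F F F . . → 8 faults.
3 frames: F F F . . . . . . . . . → 3 faults.
3 < 8: adding a frame reduced faults, as is typical.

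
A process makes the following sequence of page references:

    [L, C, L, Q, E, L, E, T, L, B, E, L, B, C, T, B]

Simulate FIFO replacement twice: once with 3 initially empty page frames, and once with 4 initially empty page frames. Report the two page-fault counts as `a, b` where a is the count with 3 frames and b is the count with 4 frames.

12, 8

3 frames: F F . F F F . F . F F F . F F F → 12 faults.
4 frames: F F . F F . . F F F . . . F . . → 8 faults.
8 < 12: adding a frame reduced faults, as is typical.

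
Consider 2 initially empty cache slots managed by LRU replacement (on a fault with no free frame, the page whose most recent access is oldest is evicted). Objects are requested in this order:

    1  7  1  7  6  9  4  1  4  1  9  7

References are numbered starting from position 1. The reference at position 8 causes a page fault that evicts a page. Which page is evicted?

9

pos 1: 1 → fault, frames {1}
pos 2: 7 → fault, frames {1,7}
pos 3: 1 → hit
pos 4: 7 → hit
pos 5: 6 → fault, evict 1, frames {7,6}
pos 6: 9 → fault, evict 7, frames {6,9}
pos 7: 4 → fault, evict 6, frames {9,4}
pos 8: 1 → fault, evict 9, frames {4,1}
At position 8, page 9 is evicted.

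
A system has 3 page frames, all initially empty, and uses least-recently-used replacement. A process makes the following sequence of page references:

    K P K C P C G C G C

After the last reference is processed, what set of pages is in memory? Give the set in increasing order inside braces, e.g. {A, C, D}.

{C, G, P}

K -> fault, frames [K]
P -> fault, frames [K, P]
K -> hit
C -> fault, frames [P, K, C]
P -> hit
C -> hit
G -> fault, evict K, frames [P, C, G]
C -> hit
G -> hit
C -> hit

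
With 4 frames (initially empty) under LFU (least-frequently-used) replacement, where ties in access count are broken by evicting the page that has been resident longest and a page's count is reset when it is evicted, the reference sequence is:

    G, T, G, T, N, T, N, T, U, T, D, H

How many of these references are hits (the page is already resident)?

G: miss, frames [G]
T: miss, frames [G, T]
G: hit
T: hit
N: miss, frames [G, T, N]
T: hit
N: hit
T: hit
U: miss, frames [G, T, N, U]
T: hit
D: miss, evict U, frames [G, T, N, D]
H: miss, evict D, frames [G, T, N, H]
Hits: 6.

6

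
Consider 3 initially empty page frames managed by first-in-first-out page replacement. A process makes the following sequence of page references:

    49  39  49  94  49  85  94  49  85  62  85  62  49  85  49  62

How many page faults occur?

49 → miss, frames (49)
39 → miss, frames (49 39)
49 → hit
94 → miss, frames (49 39 94)
49 → hit
85 → miss, evict 49, frames (39 94 85)
94 → hit
49 → miss, evict 39, frames (94 85 49)
85 → hit
62 → miss, evict 94, frames (85 49 62)
85 → hit
62 → hit
49 → hit
85 → hit
49 → hit
62 → hit
Page faults: 6.

6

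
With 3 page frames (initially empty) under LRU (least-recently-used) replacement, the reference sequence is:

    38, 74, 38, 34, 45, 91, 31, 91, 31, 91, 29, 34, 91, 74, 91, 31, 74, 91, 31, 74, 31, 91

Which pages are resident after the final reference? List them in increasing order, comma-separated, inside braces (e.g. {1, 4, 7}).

38 → miss, frames (38)
74 → miss, frames (38 74)
38 → hit
34 → miss, frames (74 38 34)
45 → miss, evict 74, frames (38 34 45)
91 → miss, evict 38, frames (34 45 91)
31 → miss, evict 34, frames (45 91 31)
91 → hit
31 → hit
91 → hit
29 → miss, evict 45, frames (31 91 29)
34 → miss, evict 31, frames (91 29 34)
91 → hit
74 → miss, evict 29, frames (34 91 74)
91 → hit
31 → miss, evict 34, frames (74 91 31)
74 → hit
91 → hit
31 → hit
74 → hit
31 → hit
91 → hit

{31, 74, 91}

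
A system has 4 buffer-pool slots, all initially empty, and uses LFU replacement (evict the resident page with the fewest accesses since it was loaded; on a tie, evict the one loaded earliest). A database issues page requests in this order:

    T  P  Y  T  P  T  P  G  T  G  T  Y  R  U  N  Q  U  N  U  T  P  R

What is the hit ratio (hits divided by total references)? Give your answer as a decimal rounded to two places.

T → fault, frames {T}
P → fault, frames {T,P}
Y → fault, frames {T,P,Y}
T → hit
P → hit
T → hit
P → hit
G → fault, frames {T,P,Y,G}
T → hit
G → hit
T → hit
Y → hit
R → fault, evict Y, frames {T,P,G,R}
U → fault, evict R, frames {T,P,G,U}
N → fault, evict U, frames {T,P,G,N}
Q → fault, evict N, frames {T,P,G,Q}
U → fault, evict Q, frames {T,P,G,U}
N → fault, evict U, frames {T,P,G,N}
U → fault, evict N, frames {T,P,G,U}
T → hit
P → hit
R → fault, evict U, frames {T,P,G,R}
Hits: 10 of 22 references → 10/22 = 0.4545.

0.45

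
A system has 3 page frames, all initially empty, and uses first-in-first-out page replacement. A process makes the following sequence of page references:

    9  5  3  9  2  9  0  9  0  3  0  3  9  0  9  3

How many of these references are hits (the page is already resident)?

9

9 -> fault, frames {9}
5 -> fault, frames {9,5}
3 -> fault, frames {9,5,3}
9 -> hit
2 -> fault, evict 9, frames {5,3,2}
9 -> fault, evict 5, frames {3,2,9}
0 -> fault, evict 3, frames {2,9,0}
9 -> hit
0 -> hit
3 -> fault, evict 2, frames {9,0,3}
0 -> hit
3 -> hit
9 -> hit
0 -> hit
9 -> hit
3 -> hit
Hits: 9.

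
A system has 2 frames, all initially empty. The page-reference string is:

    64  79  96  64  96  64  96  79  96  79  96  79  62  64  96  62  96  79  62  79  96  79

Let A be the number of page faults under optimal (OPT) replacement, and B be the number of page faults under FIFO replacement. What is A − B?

Under OPT: F F F . . . . F . . . . F F . F . F . . F . → 9 faults.
Under FIFO: F F F F . . . F F . . . F F F F . F . . F . → 12 faults.
A − B = 9 − 12 = -3.

-3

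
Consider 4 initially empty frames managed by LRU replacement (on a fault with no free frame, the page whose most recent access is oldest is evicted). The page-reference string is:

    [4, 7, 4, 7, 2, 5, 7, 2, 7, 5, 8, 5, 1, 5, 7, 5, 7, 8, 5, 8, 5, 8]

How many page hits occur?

16

4: miss, frames [4]
7: miss, frames [4, 7]
4: hit
7: hit
2: miss, frames [4, 7, 2]
5: miss, frames [4, 7, 2, 5]
7: hit
2: hit
7: hit
5: hit
8: miss, evict 4, frames [2, 7, 5, 8]
5: hit
1: miss, evict 2, frames [7, 8, 5, 1]
5: hit
7: hit
5: hit
7: hit
8: hit
5: hit
8: hit
5: hit
8: hit
Hits: 16.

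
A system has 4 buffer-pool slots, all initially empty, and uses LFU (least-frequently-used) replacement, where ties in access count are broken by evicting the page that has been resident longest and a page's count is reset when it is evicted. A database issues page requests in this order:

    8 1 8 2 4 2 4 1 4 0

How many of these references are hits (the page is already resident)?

8 → miss, frames [8]
1 → miss, frames [8, 1]
8 → hit
2 → miss, frames [8, 1, 2]
4 → miss, frames [8, 1, 2, 4]
2 → hit
4 → hit
1 → hit
4 → hit
0 → miss, evict 8, frames [1, 2, 4, 0]
Hits: 5.

5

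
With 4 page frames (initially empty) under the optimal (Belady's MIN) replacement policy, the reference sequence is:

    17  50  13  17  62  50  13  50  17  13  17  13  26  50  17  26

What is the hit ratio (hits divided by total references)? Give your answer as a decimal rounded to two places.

0.69

17 -> miss, frames (17)
50 -> miss, frames (17 50)
13 -> miss, frames (17 50 13)
17 -> hit
62 -> miss, frames (17 50 13 62)
50 -> hit
13 -> hit
50 -> hit
17 -> hit
13 -> hit
17 -> hit
13 -> hit
26 -> miss, evict 62, frames (17 50 13 26)
50 -> hit
17 -> hit
26 -> hit
Hits: 11 of 16 references → 11/16 = 0.6875.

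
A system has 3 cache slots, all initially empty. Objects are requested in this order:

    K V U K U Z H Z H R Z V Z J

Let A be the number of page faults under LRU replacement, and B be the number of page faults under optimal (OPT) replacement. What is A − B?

1

Under LRU: F F F . . F F . . F . F . F → 8 faults.
Under OPT: F F F . . F F . . F . . . F → 7 faults.
A − B = 8 − 7 = 1.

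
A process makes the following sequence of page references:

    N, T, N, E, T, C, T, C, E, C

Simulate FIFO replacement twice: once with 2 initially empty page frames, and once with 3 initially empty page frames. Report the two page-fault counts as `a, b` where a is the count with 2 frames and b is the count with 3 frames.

2 frames: F F . F . F F . F F → 7 faults.
3 frames: F F . F . F . . . . → 4 faults.
4 < 7: adding a frame reduced faults, as is typical.

7, 4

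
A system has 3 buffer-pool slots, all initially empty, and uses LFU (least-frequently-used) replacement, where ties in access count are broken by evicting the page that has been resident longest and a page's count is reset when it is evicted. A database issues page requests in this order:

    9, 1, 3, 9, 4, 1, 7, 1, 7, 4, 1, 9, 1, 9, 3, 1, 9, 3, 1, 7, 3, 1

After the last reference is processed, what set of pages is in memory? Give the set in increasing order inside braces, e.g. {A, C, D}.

{1, 3, 9}

9 -> fault, frames [9]
1 -> fault, frames [9, 1]
3 -> fault, frames [9, 1, 3]
9 -> hit
4 -> fault, evict 1, frames [9, 3, 4]
1 -> fault, evict 3, frames [9, 4, 1]
7 -> fault, evict 4, frames [9, 1, 7]
1 -> hit
7 -> hit
4 -> fault, evict 9, frames [1, 7, 4]
1 -> hit
9 -> fault, evict 4, frames [1, 7, 9]
1 -> hit
9 -> hit
3 -> fault, evict 7, frames [1, 9, 3]
1 -> hit
9 -> hit
3 -> hit
1 -> hit
7 -> fault, evict 3, frames [1, 9, 7]
3 -> fault, evict 7, frames [1, 9, 3]
1 -> hit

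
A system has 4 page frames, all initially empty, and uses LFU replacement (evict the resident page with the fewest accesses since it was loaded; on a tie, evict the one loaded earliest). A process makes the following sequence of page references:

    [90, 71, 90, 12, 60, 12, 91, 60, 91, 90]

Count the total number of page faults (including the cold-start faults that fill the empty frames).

5

90: miss, frames (90)
71: miss, frames (90 71)
90: hit
12: miss, frames (90 71 12)
60: miss, frames (90 71 12 60)
12: hit
91: miss, evict 71, frames (90 12 60 91)
60: hit
91: hit
90: hit
Page faults: 5.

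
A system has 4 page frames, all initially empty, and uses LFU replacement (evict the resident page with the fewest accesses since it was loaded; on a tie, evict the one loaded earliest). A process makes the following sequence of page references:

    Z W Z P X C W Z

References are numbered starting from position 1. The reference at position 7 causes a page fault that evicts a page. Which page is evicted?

P

pos 1: Z: fault, frames (Z)
pos 2: W: fault, frames (Z W)
pos 3: Z: hit
pos 4: P: fault, frames (Z W P)
pos 5: X: fault, frames (Z W P X)
pos 6: C: fault, evict W, frames (Z P X C)
pos 7: W: fault, evict P, frames (Z X C W)
At position 7, page P is evicted.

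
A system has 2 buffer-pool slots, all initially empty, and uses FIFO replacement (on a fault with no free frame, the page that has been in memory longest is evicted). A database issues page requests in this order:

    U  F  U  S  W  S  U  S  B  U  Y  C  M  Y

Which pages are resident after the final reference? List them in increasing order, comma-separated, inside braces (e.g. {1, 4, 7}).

{M, Y}

U -> fault, frames {U}
F -> fault, frames {U,F}
U -> hit
S -> fault, evict U, frames {F,S}
W -> fault, evict F, frames {S,W}
S -> hit
U -> fault, evict S, frames {W,U}
S -> fault, evict W, frames {U,S}
B -> fault, evict U, frames {S,B}
U -> fault, evict S, frames {B,U}
Y -> fault, evict B, frames {U,Y}
C -> fault, evict U, frames {Y,C}
M -> fault, evict Y, frames {C,M}
Y -> fault, evict C, frames {M,Y}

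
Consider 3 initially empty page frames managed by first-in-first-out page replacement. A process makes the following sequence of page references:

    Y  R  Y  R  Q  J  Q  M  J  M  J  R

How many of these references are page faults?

6

Y -> miss, frames [Y]
R -> miss, frames [Y, R]
Y -> hit
R -> hit
Q -> miss, frames [Y, R, Q]
J -> miss, evict Y, frames [R, Q, J]
Q -> hit
M -> miss, evict R, frames [Q, J, M]
J -> hit
M -> hit
J -> hit
R -> miss, evict Q, frames [J, M, R]
Page faults: 6.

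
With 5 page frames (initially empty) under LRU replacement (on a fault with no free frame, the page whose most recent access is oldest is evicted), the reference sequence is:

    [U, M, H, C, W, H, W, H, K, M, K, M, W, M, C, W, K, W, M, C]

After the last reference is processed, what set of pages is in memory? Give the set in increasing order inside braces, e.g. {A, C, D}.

U -> miss, frames {U}
M -> miss, frames {U,M}
H -> miss, frames {U,M,H}
C -> miss, frames {U,M,H,C}
W -> miss, frames {U,M,H,C,W}
H -> hit
W -> hit
H -> hit
K -> miss, evict U, frames {M,C,W,H,K}
M -> hit
K -> hit
M -> hit
W -> hit
M -> hit
C -> hit
W -> hit
K -> hit
W -> hit
M -> hit
C -> hit

{C, H, K, M, W}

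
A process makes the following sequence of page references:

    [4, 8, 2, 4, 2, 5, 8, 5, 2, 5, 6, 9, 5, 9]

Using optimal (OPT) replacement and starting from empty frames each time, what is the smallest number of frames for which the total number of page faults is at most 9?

f=1: 14 faults
f=2: 8 faults
f=3: 6 faults
f=4: 6 faults
f=5: 6 faults
f=6: 6 faults
Smallest f with faults ≤ 9 is 2.

2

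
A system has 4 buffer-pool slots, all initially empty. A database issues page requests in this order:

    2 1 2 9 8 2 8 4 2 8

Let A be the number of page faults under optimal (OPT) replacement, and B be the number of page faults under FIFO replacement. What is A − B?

Under OPT: F F . F F . . F . . → 5 faults.
Under FIFO: F F . F F . . F F . → 6 faults.
A − B = 5 − 6 = -1.

-1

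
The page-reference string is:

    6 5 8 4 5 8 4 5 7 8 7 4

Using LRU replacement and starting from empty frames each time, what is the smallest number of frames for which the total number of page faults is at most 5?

f=1: 12 faults
f=2: 11 faults
f=3: 7 faults
f=4: 5 faults
f=5: 5 faults
Smallest f with faults ≤ 5 is 4.

4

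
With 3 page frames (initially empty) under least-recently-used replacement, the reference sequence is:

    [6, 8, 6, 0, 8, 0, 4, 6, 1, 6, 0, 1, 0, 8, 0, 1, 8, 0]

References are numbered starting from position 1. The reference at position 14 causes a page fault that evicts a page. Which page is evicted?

6

pos 1: 6 → fault, frames (6)
pos 2: 8 → fault, frames (6 8)
pos 3: 6 → hit
pos 4: 0 → fault, frames (8 6 0)
pos 5: 8 → hit
pos 6: 0 → hit
pos 7: 4 → fault, evict 6, frames (8 0 4)
pos 8: 6 → fault, evict 8, frames (0 4 6)
pos 9: 1 → fault, evict 0, frames (4 6 1)
pos 10: 6 → hit
pos 11: 0 → fault, evict 4, frames (1 6 0)
pos 12: 1 → hit
pos 13: 0 → hit
pos 14: 8 → fault, evict 6, frames (1 0 8)
At position 14, page 6 is evicted.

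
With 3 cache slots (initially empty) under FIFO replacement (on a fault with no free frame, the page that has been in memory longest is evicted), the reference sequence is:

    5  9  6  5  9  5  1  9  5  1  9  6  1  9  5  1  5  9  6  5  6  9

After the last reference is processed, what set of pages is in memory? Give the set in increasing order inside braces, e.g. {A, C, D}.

5 -> fault, frames (5)
9 -> fault, frames (5 9)
6 -> fault, frames (5 9 6)
5 -> hit
9 -> hit
5 -> hit
1 -> fault, evict 5, frames (9 6 1)
9 -> hit
5 -> fault, evict 9, frames (6 1 5)
1 -> hit
9 -> fault, evict 6, frames (1 5 9)
6 -> fault, evict 1, frames (5 9 6)
1 -> fault, evict 5, frames (9 6 1)
9 -> hit
5 -> fault, evict 9, frames (6 1 5)
1 -> hit
5 -> hit
9 -> fault, evict 6, frames (1 5 9)
6 -> fault, evict 1, frames (5 9 6)
5 -> hit
6 -> hit
9 -> hit

{5, 6, 9}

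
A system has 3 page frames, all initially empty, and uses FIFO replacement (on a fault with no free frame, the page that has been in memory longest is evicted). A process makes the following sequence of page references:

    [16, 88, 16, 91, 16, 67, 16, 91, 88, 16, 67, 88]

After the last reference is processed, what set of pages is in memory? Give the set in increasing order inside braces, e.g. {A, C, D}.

16 -> miss, frames (16)
88 -> miss, frames (16 88)
16 -> hit
91 -> miss, frames (16 88 91)
16 -> hit
67 -> miss, evict 16, frames (88 91 67)
16 -> miss, evict 88, frames (91 67 16)
91 -> hit
88 -> miss, evict 91, frames (67 16 88)
16 -> hit
67 -> hit
88 -> hit

{16, 67, 88}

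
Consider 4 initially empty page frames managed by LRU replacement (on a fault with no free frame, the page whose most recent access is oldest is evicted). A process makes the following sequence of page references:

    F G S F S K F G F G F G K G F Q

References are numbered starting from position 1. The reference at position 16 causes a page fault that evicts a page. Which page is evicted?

pos 1: F → fault, frames (F)
pos 2: G → fault, frames (F G)
pos 3: S → fault, frames (F G S)
pos 4: F → hit
pos 5: S → hit
pos 6: K → fault, frames (G F S K)
pos 7: F → hit
pos 8: G → hit
pos 9: F → hit
pos 10: G → hit
pos 11: F → hit
pos 12: G → hit
pos 13: K → hit
pos 14: G → hit
pos 15: F → hit
pos 16: Q → fault, evict S, frames (K G F Q)
At position 16, page S is evicted.

S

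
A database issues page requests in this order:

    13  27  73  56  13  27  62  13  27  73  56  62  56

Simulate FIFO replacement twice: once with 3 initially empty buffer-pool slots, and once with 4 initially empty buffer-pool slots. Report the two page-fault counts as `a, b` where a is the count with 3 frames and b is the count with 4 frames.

3 frames: F F F F F F F . . F F . . → 9 faults.
4 frames: F F F F . . F F F F F F . → 10 faults.
10 > 9: adding a frame increased faults — Belady's anomaly.

9, 10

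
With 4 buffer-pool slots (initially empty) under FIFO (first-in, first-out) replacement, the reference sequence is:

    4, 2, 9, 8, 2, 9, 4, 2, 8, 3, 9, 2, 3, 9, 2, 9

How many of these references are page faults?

5

4: fault, frames (4)
2: fault, frames (4 2)
9: fault, frames (4 2 9)
8: fault, frames (4 2 9 8)
2: hit
9: hit
4: hit
2: hit
8: hit
3: fault, evict 4, frames (2 9 8 3)
9: hit
2: hit
3: hit
9: hit
2: hit
9: hit
Page faults: 5.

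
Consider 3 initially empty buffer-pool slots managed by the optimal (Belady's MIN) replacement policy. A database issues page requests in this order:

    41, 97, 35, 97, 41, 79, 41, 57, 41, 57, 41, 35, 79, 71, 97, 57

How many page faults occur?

41 -> fault, frames (41)
97 -> fault, frames (41 97)
35 -> fault, frames (41 97 35)
97 -> hit
41 -> hit
79 -> fault, evict 97, frames (41 35 79)
41 -> hit
57 -> fault, evict 79, frames (41 35 57)
41 -> hit
57 -> hit
41 -> hit
35 -> hit
79 -> fault, evict 35, frames (41 57 79)
71 -> fault, evict 79, frames (41 57 71)
97 -> fault, evict 71, frames (41 57 97)
57 -> hit
Page faults: 8.

8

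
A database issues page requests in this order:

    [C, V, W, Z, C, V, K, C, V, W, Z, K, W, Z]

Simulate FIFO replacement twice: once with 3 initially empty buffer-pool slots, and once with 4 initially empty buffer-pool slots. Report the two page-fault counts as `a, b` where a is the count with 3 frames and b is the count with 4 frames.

3 frames: F F F F F F F . . F F . . . → 9 faults.
4 frames: F F F F . . F F F F F F . . → 10 faults.
10 > 9: adding a frame increased faults — Belady's anomaly.

9, 10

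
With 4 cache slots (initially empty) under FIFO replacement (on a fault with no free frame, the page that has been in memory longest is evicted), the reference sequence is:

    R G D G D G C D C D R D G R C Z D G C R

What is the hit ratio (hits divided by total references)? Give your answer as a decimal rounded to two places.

0.70

R: miss, frames [R]
G: miss, frames [R, G]
D: miss, frames [R, G, D]
G: hit
D: hit
G: hit
C: miss, frames [R, G, D, C]
D: hit
C: hit
D: hit
R: hit
D: hit
G: hit
R: hit
C: hit
Z: miss, evict R, frames [G, D, C, Z]
D: hit
G: hit
C: hit
R: miss, evict G, frames [D, C, Z, R]
Hits: 14 of 20 references → 14/20 = 0.7000.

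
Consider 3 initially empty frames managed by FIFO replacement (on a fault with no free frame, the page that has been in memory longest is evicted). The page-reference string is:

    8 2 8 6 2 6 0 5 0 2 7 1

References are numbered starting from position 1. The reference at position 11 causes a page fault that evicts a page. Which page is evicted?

0

pos 1: 8 → miss, frames {8}
pos 2: 2 → miss, frames {8,2}
pos 3: 8 → hit
pos 4: 6 → miss, frames {8,2,6}
pos 5: 2 → hit
pos 6: 6 → hit
pos 7: 0 → miss, evict 8, frames {2,6,0}
pos 8: 5 → miss, evict 2, frames {6,0,5}
pos 9: 0 → hit
pos 10: 2 → miss, evict 6, frames {0,5,2}
pos 11: 7 → miss, evict 0, frames {5,2,7}
At position 11, page 0 is evicted.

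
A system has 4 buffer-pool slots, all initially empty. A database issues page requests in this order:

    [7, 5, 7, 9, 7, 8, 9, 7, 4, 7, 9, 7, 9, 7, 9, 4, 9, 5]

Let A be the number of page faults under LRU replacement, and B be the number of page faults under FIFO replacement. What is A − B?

Under LRU: F F . F . F . . F . . . . . . . . F → 6 faults.
Under FIFO: F F . F . F . . F F . . . . . . . F → 7 faults.
A − B = 6 − 7 = -1.

-1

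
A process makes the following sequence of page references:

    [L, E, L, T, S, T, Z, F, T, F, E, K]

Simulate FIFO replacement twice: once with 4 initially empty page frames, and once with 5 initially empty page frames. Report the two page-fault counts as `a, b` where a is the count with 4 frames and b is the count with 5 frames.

8, 7

4 frames: F F . F F . F F . . F F → 8 faults.
5 frames: F F . F F . F F . . . F → 7 faults.
7 < 8: adding a frame reduced faults, as is typical.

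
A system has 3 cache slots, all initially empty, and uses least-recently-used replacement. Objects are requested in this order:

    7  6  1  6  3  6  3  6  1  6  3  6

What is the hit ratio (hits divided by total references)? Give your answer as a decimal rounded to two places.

0.67

7 -> miss, frames [7]
6 -> miss, frames [7, 6]
1 -> miss, frames [7, 6, 1]
6 -> hit
3 -> miss, evict 7, frames [1, 6, 3]
6 -> hit
3 -> hit
6 -> hit
1 -> hit
6 -> hit
3 -> hit
6 -> hit
Hits: 8 of 12 references → 8/12 = 0.6667.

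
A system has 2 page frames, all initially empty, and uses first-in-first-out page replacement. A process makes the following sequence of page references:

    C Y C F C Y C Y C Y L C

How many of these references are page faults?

7

C -> miss, frames [C]
Y -> miss, frames [C, Y]
C -> hit
F -> miss, evict C, frames [Y, F]
C -> miss, evict Y, frames [F, C]
Y -> miss, evict F, frames [C, Y]
C -> hit
Y -> hit
C -> hit
Y -> hit
L -> miss, evict C, frames [Y, L]
C -> miss, evict Y, frames [L, C]
Page faults: 7.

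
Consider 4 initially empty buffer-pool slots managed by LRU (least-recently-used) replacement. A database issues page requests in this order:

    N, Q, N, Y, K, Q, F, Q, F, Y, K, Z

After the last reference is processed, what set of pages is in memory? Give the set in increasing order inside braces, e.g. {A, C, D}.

{F, K, Y, Z}

N → fault, frames {N}
Q → fault, frames {N,Q}
N → hit
Y → fault, frames {Q,N,Y}
K → fault, frames {Q,N,Y,K}
Q → hit
F → fault, evict N, frames {Y,K,Q,F}
Q → hit
F → hit
Y → hit
K → hit
Z → fault, evict Q, frames {F,Y,K,Z}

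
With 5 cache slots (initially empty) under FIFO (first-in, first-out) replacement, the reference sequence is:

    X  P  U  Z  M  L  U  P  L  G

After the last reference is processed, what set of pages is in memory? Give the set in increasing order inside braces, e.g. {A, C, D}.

{G, L, M, U, Z}

X → fault, frames (X)
P → fault, frames (X P)
U → fault, frames (X P U)
Z → fault, frames (X P U Z)
M → fault, frames (X P U Z M)
L → fault, evict X, frames (P U Z M L)
U → hit
P → hit
L → hit
G → fault, evict P, frames (U Z M L G)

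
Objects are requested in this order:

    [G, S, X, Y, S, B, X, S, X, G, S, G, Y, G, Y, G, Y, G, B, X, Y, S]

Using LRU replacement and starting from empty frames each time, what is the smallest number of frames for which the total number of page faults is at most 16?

f=1: 22 faults
f=2: 15 faults
f=3: 12 faults
f=4: 10 faults
f=5: 5 faults
Smallest f with faults ≤ 16 is 2.

2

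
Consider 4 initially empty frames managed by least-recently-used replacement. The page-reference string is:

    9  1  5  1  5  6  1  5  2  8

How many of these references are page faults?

6

9 → miss, frames [9]
1 → miss, frames [9, 1]
5 → miss, frames [9, 1, 5]
1 → hit
5 → hit
6 → miss, frames [9, 1, 5, 6]
1 → hit
5 → hit
2 → miss, evict 9, frames [6, 1, 5, 2]
8 → miss, evict 6, frames [1, 5, 2, 8]
Page faults: 6.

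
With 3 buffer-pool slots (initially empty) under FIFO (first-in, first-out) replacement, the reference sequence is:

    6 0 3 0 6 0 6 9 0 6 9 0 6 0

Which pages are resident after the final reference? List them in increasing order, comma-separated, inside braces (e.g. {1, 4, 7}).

{0, 6, 9}

6 -> miss, frames {6}
0 -> miss, frames {6,0}
3 -> miss, frames {6,0,3}
0 -> hit
6 -> hit
0 -> hit
6 -> hit
9 -> miss, evict 6, frames {0,3,9}
0 -> hit
6 -> miss, evict 0, frames {3,9,6}
9 -> hit
0 -> miss, evict 3, frames {9,6,0}
6 -> hit
0 -> hit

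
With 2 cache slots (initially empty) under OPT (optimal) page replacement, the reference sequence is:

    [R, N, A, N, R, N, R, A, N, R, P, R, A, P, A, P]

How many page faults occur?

R -> fault, frames [R]
N -> fault, frames [R, N]
A -> fault, evict R, frames [N, A]
N -> hit
R -> fault, evict A, frames [N, R]
N -> hit
R -> hit
A -> fault, evict R, frames [N, A]
N -> hit
R -> fault, evict N, frames [A, R]
P -> fault, evict A, frames [R, P]
R -> hit
A -> fault, evict R, frames [P, A]
P -> hit
A -> hit
P -> hit
Page faults: 8.

8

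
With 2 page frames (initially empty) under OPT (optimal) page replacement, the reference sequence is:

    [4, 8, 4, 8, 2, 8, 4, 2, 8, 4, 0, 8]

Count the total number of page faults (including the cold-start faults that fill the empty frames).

6

4: miss, frames [4]
8: miss, frames [4, 8]
4: hit
8: hit
2: miss, evict 4, frames [8, 2]
8: hit
4: miss, evict 8, frames [2, 4]
2: hit
8: miss, evict 2, frames [4, 8]
4: hit
0: miss, evict 4, frames [8, 0]
8: hit
Page faults: 6.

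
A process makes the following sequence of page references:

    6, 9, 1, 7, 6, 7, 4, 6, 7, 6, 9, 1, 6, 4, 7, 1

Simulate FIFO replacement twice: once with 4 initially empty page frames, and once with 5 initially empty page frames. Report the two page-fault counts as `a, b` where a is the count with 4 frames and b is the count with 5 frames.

4 frames: F F F F . . F F . . F F . . F . → 9 faults.
5 frames: F F F F . . F . . . . . . . . . → 5 faults.
5 < 9: adding a frame reduced faults, as is typical.

9, 5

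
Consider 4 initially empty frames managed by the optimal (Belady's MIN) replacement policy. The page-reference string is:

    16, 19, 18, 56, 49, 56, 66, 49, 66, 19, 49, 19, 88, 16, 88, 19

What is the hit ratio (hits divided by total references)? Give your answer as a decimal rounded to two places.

0.56

16 → miss, frames (16)
19 → miss, frames (16 19)
18 → miss, frames (16 19 18)
56 → miss, frames (16 19 18 56)
49 → miss, evict 18, frames (16 19 56 49)
56 → hit
66 → miss, evict 56, frames (16 19 49 66)
49 → hit
66 → hit
19 → hit
49 → hit
19 → hit
88 → miss, evict 66, frames (16 19 49 88)
16 → hit
88 → hit
19 → hit
Hits: 9 of 16 references → 9/16 = 0.5625.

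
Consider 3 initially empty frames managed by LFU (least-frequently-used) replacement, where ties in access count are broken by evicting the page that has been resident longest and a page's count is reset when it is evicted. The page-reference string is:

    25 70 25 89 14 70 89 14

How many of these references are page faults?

25 -> miss, frames (25)
70 -> miss, frames (25 70)
25 -> hit
89 -> miss, frames (25 70 89)
14 -> miss, evict 70, frames (25 89 14)
70 -> miss, evict 89, frames (25 14 70)
89 -> miss, evict 14, frames (25 70 89)
14 -> miss, evict 70, frames (25 89 14)
Page faults: 7.

7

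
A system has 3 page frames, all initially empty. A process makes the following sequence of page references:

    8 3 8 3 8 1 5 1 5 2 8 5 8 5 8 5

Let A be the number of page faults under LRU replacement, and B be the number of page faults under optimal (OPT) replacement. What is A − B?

Under LRU: F F . . . F F . . F F . . . . . → 6 faults.
Under OPT: F F . . . F F . . F . . . . . . → 5 faults.
A − B = 6 − 5 = 1.

1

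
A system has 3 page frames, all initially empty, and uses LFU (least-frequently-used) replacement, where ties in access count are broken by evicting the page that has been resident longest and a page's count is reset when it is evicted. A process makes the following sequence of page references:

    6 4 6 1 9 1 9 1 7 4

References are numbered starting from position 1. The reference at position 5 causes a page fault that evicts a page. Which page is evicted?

4

pos 1: 6 → miss, frames (6)
pos 2: 4 → miss, frames (6 4)
pos 3: 6 → hit
pos 4: 1 → miss, frames (6 4 1)
pos 5: 9 → miss, evict 4, frames (6 1 9)
At position 5, page 4 is evicted.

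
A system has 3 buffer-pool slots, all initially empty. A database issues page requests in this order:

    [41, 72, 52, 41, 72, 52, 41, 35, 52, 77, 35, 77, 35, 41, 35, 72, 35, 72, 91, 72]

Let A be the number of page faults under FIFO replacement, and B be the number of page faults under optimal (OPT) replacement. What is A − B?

2

Under FIFO: F F F . . . . F . F . . . F . F F . F . → 9 faults.
Under OPT: F F F . . . . F . F . . . . . F . . F . → 7 faults.
A − B = 9 − 7 = 2.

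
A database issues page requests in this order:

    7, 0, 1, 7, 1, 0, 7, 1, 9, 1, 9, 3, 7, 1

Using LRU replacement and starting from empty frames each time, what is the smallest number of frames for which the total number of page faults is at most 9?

f=1: 14 faults
f=2: 11 faults
f=3: 7 faults
f=4: 5 faults
f=5: 5 faults
Smallest f with faults ≤ 9 is 3.

3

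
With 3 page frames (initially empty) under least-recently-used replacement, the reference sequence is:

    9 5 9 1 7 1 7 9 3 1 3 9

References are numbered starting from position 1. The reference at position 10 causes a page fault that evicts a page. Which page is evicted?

pos 1: 9 -> miss, frames {9}
pos 2: 5 -> miss, frames {9,5}
pos 3: 9 -> hit
pos 4: 1 -> miss, frames {5,9,1}
pos 5: 7 -> miss, evict 5, frames {9,1,7}
pos 6: 1 -> hit
pos 7: 7 -> hit
pos 8: 9 -> hit
pos 9: 3 -> miss, evict 1, frames {7,9,3}
pos 10: 1 -> miss, evict 7, frames {9,3,1}
At position 10, page 7 is evicted.

7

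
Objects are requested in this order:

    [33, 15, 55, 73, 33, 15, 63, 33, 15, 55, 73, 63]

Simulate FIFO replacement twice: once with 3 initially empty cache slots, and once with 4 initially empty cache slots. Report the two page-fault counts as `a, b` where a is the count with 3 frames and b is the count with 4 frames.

3 frames: F F F F F F F . . F F . → 9 faults.
4 frames: F F F F . . F F F F F F → 10 faults.
10 > 9: adding a frame increased faults — Belady's anomaly.

9, 10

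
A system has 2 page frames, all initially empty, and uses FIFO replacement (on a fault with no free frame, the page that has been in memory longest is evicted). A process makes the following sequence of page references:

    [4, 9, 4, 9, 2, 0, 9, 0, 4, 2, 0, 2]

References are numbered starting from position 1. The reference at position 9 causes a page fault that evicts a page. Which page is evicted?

0

pos 1: 4 → miss, frames (4)
pos 2: 9 → miss, frames (4 9)
pos 3: 4 → hit
pos 4: 9 → hit
pos 5: 2 → miss, evict 4, frames (9 2)
pos 6: 0 → miss, evict 9, frames (2 0)
pos 7: 9 → miss, evict 2, frames (0 9)
pos 8: 0 → hit
pos 9: 4 → miss, evict 0, frames (9 4)
At position 9, page 0 is evicted.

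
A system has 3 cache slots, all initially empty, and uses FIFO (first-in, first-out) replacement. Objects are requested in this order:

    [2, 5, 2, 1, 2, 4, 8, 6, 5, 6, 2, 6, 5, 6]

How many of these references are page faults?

2: fault, frames [2]
5: fault, frames [2, 5]
2: hit
1: fault, frames [2, 5, 1]
2: hit
4: fault, evict 2, frames [5, 1, 4]
8: fault, evict 5, frames [1, 4, 8]
6: fault, evict 1, frames [4, 8, 6]
5: fault, evict 4, frames [8, 6, 5]
6: hit
2: fault, evict 8, frames [6, 5, 2]
6: hit
5: hit
6: hit
Page faults: 8.

8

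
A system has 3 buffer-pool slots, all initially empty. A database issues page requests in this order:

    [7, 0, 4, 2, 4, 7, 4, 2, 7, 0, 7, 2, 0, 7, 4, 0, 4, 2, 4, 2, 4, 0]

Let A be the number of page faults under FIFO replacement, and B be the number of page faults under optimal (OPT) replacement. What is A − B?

2

Under FIFO: F F F F . F . . . F . . . . F . . F . . . . → 8 faults.
Under OPT: F F F F . . . . . F . . . . F . . . . . . . → 6 faults.
A − B = 8 − 6 = 2.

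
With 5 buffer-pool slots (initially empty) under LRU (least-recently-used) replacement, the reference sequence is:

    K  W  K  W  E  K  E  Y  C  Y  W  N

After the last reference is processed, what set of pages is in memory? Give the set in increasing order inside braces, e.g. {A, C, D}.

K: fault, frames (K)
W: fault, frames (K W)
K: hit
W: hit
E: fault, frames (K W E)
K: hit
E: hit
Y: fault, frames (W K E Y)
C: fault, frames (W K E Y C)
Y: hit
W: hit
N: fault, evict K, frames (E C Y W N)

{C, E, N, W, Y}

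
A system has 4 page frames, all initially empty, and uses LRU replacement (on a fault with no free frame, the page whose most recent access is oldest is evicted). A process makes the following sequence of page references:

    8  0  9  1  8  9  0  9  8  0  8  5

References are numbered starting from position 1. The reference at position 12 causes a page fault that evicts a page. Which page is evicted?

1

pos 1: 8 -> fault, frames [8]
pos 2: 0 -> fault, frames [8, 0]
pos 3: 9 -> fault, frames [8, 0, 9]
pos 4: 1 -> fault, frames [8, 0, 9, 1]
pos 5: 8 -> hit
pos 6: 9 -> hit
pos 7: 0 -> hit
pos 8: 9 -> hit
pos 9: 8 -> hit
pos 10: 0 -> hit
pos 11: 8 -> hit
pos 12: 5 -> fault, evict 1, frames [9, 0, 8, 5]
At position 12, page 1 is evicted.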